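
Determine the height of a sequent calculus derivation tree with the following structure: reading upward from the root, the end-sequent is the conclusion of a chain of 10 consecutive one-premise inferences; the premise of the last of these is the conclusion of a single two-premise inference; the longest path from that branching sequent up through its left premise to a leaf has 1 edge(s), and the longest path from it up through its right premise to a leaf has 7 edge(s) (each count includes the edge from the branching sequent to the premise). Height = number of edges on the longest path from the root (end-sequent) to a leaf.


Longest path through the left premise: 1 edges (measured from the branching sequent)
Longest path through the right premise: 7 edges
Height of the subtree rooted at the branching sequent: max(1, 7) = 7
The branching sequent sits 10 edges above the root (the chain of one-premise inferences), so height = 7 + 10 = 17

17


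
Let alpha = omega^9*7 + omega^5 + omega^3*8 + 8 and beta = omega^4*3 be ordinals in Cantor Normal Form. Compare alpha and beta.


Compare term by term from highest exponent:
alpha = omega^9*7 + omega^5 + omega^3*8 + 8
beta = omega^4*3
Term 1: alpha has omega^9*7, beta has omega^4*3
Term 2: alpha has omega^5*1, beta has omega^0*0
Term 3: alpha has omega^3*8, beta has omega^0*0
Term 4: alpha has omega^0*8, beta has omega^0*0
Result: alpha > beta

alpha > beta


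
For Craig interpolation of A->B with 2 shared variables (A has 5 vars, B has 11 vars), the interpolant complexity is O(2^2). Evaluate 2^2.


Shared atoms = 2
Craig interpolant size bound = 2^2
= 4

4


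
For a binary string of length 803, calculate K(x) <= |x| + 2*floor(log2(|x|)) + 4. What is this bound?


floor(log2(803)) = 9
2 * 9 = 18
K(x) <= 803 + 18 + 4 = 825

825


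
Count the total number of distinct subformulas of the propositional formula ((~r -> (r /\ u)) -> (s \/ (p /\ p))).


Formula: ((~r -> (r /\ u)) -> (s \/ (p /\ p)))
Subformulas found:
  1. u
  2. s
  3. r
  4. p
  5. ~r
  6. (r /\ u)
  7. (p /\ p)
  8. (s \/ (p /\ p))
  9. (~r -> (r /\ u))
  10. ((~r -> (r /\ u)) -> (s \/ (p /\ p)))
Total distinct subformulas = 10

10


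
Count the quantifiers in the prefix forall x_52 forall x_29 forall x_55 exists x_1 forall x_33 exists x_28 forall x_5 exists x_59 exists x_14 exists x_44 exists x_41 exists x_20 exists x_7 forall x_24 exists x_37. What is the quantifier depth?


Quantifier prefix has 15 quantifier symbols.
Quantifier depth = 15

15


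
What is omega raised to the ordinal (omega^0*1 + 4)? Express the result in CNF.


omega^(omega^0*1 + 4):
omega^0 = 1, so the exponent is 1 + 4 = 5 (finite ordinal addition).
Result = omega^5, already a single CNF term.

omega^5


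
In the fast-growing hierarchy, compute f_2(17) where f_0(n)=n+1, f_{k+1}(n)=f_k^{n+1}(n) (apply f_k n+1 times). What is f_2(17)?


f_2(17) = f_1^18(17)
f_1(m) = 2m + 1.
Iterating: f_1^k(n) = 2^k*(n+1) - 1.
f_2(17) = 2^18*(17+1) - 1 = 262144*18 - 1 = 4718591

4718591


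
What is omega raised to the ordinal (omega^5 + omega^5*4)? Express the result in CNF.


omega^(omega^5 + omega^5*4):
Both terms of the exponent have the same exponent 5, so they merge: omega^5 + omega^5*4 = omega^5*(1+4) = omega^5*5.
omega raised to a CNF ordinal is a single CNF term: Result = omega^(omega^5*5)

omega^(omega^5*5)


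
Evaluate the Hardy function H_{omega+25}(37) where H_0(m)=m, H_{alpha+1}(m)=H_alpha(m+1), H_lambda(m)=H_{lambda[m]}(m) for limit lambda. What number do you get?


H_{omega+25}(37):
Unwind the 25 successor steps: H_{omega+25}(37) = H_omega(37+25) = H_omega(62).
H_omega(m) = H_m(m) = m + m = 2m.
Result = 2 * 62 = 124

124


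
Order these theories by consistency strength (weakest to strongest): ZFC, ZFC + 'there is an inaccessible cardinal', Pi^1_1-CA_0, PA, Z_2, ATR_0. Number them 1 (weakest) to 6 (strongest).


Ordering by consistency strength:
1. PA
2. ATR_0
3. Pi^1_1-CA_0
4. Z_2
5. ZFC
6. ZFC + 'there is an inaccessible cardinal'


ZFC=5, ZFC + 'there is an inaccessible cardinal'=6, Pi^1_1-CA_0=3, PA=1, Z_2=4, ATR_0=2


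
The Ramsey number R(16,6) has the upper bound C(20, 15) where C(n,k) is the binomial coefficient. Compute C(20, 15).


R(16,6) <= C(16+6-2, 16-1) = C(20, 15)
C(20, 15) = 20! / (15! * 5!)
= 15504

15504


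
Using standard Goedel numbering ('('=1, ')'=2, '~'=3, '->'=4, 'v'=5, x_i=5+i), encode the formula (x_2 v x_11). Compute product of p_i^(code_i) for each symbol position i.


Formula: (x_2 v x_11)
Symbol codes: [1, 7, 5, 16, 2]
Primes: [2, 3, 5, 7, 11]
p_1^1 = 2^1 = 2
p_2^7 = 3^7 = 2187
p_3^5 = 5^5 = 3125
p_4^16 = 7^16 = 33232930569601
p_5^2 = 11^2 = 121
Product = 54964566986511273918750

54964566986511273918750


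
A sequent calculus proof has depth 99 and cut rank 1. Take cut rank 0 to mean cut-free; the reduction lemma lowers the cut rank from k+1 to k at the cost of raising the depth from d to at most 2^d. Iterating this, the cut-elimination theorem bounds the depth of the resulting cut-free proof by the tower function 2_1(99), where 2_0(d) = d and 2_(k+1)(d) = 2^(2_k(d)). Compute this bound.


Each rank reduction sends depth d to at most 2^d; cut rank r needs r reductions.
2_0(99) = 99
2_1(99) = 2^99 = 633825300114114700748351602688
Cut-free depth bound = 633825300114114700748351602688

633825300114114700748351602688


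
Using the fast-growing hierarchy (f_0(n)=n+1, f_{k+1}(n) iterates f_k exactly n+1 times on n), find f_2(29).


f_2(29) = f_1^30(29)
f_1(m) = 2m + 1.
Iterating: f_1^k(n) = 2^k*(n+1) - 1.
f_2(29) = 2^30*(29+1) - 1 = 1073741824*30 - 1 = 32212254719

32212254719


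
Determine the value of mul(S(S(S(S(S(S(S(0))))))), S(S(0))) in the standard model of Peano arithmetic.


mul(S^7(0), S^2(0)):
S^7(0) = 7
S^2(0) = 2
7 * 2 = 14

14


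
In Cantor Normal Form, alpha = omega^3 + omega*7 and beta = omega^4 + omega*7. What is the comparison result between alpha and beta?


Compare term by term from highest exponent:
alpha = omega^3 + omega*7
beta = omega^4 + omega*7
Term 1: alpha has omega^3*1, beta has omega^4*1
Term 2: alpha has omega^1*7, beta has omega^1*7
Result: alpha < beta

alpha < beta


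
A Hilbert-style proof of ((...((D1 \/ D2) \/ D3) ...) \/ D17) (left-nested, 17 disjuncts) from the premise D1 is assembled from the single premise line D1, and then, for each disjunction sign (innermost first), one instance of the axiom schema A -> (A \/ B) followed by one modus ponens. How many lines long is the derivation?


Building the left-nested 17-ary disjunction from D1:
- 1 premise line (D1)
- 17 disjuncts means 16 disjunction signs; each needs 1 axiom instance + 1 MP = 2 lines: 2 * 16 = 32
Total = 1 + 32 = 33 lines.

33


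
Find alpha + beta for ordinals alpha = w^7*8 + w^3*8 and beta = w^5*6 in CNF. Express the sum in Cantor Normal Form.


Ordinal addition (w^7*8 + w^3*8) + w^5*6:
alpha's leading term has exponent 7 > beta's exponent 5, so it survives.
alpha's tail term has exponent 3 < beta's exponent 5, so it is absorbed by beta.
In ordinal addition, any term followed by a strictly larger-exponent term is absorbed.
Result = w^7*8 + w^5*6

w^7*8 + w^5*6


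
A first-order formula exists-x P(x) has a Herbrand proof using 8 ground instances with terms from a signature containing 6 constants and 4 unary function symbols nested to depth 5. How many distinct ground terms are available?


Herbrand terms by depth:
Depth 0: 6 constants
Depth 1: 24 new terms (running total: 30)
Depth 2: 96 new terms (running total: 126)
Depth 3: 384 new terms (running total: 510)
Depth 4: 1536 new terms (running total: 2046)
Depth 5: 6144 new terms (running total: 8190)
Total distinct ground terms = 8190

8190


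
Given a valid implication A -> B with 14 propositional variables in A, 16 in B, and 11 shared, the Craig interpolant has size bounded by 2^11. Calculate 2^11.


Shared atoms = 11
Craig interpolant size bound = 2^11
= 2048

2048


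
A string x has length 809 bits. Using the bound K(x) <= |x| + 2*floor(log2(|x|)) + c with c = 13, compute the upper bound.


floor(log2(809)) = 9
2 * 9 = 18
K(x) <= 809 + 18 + 13 = 840

840


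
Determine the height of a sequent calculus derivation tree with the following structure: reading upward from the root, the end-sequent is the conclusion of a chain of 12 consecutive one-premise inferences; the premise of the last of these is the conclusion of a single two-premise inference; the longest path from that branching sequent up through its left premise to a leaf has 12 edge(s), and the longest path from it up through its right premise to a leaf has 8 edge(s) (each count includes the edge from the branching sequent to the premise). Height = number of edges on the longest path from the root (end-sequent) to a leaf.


Longest path through the left premise: 12 edges (measured from the branching sequent)
Longest path through the right premise: 8 edges
Height of the subtree rooted at the branching sequent: max(12, 8) = 12
The branching sequent sits 12 edges above the root (the chain of one-premise inferences), so height = 12 + 12 = 24

24


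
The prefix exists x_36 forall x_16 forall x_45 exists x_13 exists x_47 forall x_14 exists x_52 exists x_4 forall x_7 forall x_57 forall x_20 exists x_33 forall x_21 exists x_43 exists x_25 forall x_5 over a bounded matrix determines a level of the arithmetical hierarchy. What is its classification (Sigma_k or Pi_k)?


Leading quantifier is exists, so the class is Sigma.
Number of quantifier blocks = alternations + 1 = 9 + 1 = 10.
Classification: Sigma_10

Sigma_10


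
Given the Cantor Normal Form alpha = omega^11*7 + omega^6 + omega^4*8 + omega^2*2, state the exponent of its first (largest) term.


CNF: omega^11*7 + omega^6 + omega^4*8 + omega^2*2
The leading term is omega^11*7, which has exponent 11.

11


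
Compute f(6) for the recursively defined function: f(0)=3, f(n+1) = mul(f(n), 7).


f(0) = 3
f(1) = mul(f(0), 7) = mul(3, 7) = 21
f(2) = mul(f(1), 7) = mul(21, 7) = 147
f(3) = mul(f(2), 7) = mul(147, 7) = 1029
f(4) = mul(f(3), 7) = mul(1029, 7) = 7203
f(5) = mul(f(4), 7) = mul(7203, 7) = 50421
f(6) = mul(f(5), 7) = mul(50421, 7) = 352947


352947


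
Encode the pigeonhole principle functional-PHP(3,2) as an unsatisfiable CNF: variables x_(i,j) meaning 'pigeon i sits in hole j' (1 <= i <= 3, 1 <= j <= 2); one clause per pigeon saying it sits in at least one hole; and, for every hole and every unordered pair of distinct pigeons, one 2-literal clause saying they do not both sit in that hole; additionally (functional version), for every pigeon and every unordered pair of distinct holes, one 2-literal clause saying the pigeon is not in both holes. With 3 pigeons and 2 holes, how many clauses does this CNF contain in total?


functional-PHP(3,2): 3 pigeons, 2 holes, 3*2 = 6 variables.
- pigeon clauses: one per pigeon -> 3 clauses
- hole clauses: 2 holes * C(3,2) = 2 * 3 -> 6 clauses
- functional clauses: 3 pigeons * C(2,2) = 3 * 1 -> 3 clauses
Total clauses = 3 + 6 + 3 = 12

12


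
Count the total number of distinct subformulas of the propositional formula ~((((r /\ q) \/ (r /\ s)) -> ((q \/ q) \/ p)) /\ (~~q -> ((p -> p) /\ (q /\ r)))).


Formula: ~((((r /\ q) \/ (r /\ s)) -> ((q \/ q) \/ p)) /\ (~~q -> ((p -> p) /\ (q /\ r))))
Subformulas found:
  1. r
  2. q
  3. s
  4. p
  5. ~q
  6. ~~q
  7. (q /\ r)
  8. (r /\ q)
  9. (r /\ s)
  10. (p -> p)
  11. (q \/ q)
  12. ((q \/ q) \/ p)
  13. ((p -> p) /\ (q /\ r))
  14. ((r /\ q) \/ (r /\ s))
  15. (~~q -> ((p -> p) /\ (q /\ r)))
  16. (((r /\ q) \/ (r /\ s)) -> ((q \/ q) \/ p))
  17. ((((r /\ q) \/ (r /\ s)) -> ((q \/ q) \/ p)) /\ (~~q -> ((p -> p) /\ (q /\ r))))
  18. ~((((r /\ q) \/ (r /\ s)) -> ((q \/ q) \/ p)) /\ (~~q -> ((p -> p) /\ (q /\ r))))
Total distinct subformulas = 18

18


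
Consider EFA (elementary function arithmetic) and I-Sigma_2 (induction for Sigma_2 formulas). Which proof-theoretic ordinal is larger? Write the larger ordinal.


Proof-theoretic ordinal of EFA (elementary function arithmetic): omega^3
Proof-theoretic ordinal of I-Sigma_2 (induction for Sigma_2 formulas): omega^(omega^omega)
Comparing: omega^3 < omega^(omega^omega).
The larger ordinal is omega^(omega^omega) (from I-Sigma_2 (induction for Sigma_2 formulas)).

omega^(omega^omega)


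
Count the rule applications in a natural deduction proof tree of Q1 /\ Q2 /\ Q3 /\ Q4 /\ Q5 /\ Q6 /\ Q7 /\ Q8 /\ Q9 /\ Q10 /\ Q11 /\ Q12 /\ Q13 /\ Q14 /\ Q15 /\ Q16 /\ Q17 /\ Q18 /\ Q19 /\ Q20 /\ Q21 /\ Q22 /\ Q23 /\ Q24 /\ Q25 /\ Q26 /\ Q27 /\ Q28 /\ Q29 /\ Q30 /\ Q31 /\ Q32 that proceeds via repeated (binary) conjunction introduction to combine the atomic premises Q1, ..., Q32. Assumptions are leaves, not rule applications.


The target conjunction has 32 conjuncts, i.e. 31 binary /\ connectives.
Each conjunction-intro joins two pieces, so 32 atoms require 32-1 = 31 applications.
Total inference nodes = 31

31


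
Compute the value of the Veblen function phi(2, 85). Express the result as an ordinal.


phi(2, 85):
phi(2, beta) = zeta_beta (the beta-th zeta number, fixed point of epsilon).
phi(2, 85) = zeta_85

zeta_85


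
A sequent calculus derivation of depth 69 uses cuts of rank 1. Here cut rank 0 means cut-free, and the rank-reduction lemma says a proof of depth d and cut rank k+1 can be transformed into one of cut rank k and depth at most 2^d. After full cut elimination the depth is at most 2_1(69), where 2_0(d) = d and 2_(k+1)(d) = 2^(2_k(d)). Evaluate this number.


Each rank reduction sends depth d to at most 2^d; cut rank r needs r reductions.
2_0(69) = 69
2_1(69) = 2^69 = 590295810358705651712
Cut-free depth bound = 590295810358705651712

590295810358705651712


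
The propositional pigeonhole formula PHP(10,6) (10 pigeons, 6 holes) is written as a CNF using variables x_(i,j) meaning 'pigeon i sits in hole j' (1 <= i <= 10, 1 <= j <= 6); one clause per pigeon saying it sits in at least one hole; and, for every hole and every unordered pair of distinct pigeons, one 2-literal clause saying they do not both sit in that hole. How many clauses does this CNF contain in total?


PHP(10,6): 10 pigeons, 6 holes, 10*6 = 60 variables.
- pigeon clauses: one per pigeon -> 10 clauses
- hole clauses: 6 holes * C(10,2) = 6 * 45 -> 270 clauses
Total clauses = 10 + 270 = 280

280


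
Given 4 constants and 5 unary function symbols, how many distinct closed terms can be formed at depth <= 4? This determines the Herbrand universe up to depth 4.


Herbrand terms by depth:
Depth 0: 4 constants
Depth 1: 20 new terms (running total: 24)
Depth 2: 100 new terms (running total: 124)
Depth 3: 500 new terms (running total: 624)
Depth 4: 2500 new terms (running total: 3124)
Total distinct ground terms = 3124

3124


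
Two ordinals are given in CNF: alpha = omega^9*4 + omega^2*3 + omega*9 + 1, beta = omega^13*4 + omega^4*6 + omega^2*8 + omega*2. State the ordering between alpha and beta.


Compare term by term from highest exponent:
alpha = omega^9*4 + omega^2*3 + omega*9 + 1
beta = omega^13*4 + omega^4*6 + omega^2*8 + omega*2
Term 1: alpha has omega^9*4, beta has omega^13*4
Term 2: alpha has omega^2*3, beta has omega^4*6
Term 3: alpha has omega^1*9, beta has omega^2*8
Term 4: alpha has omega^0*1, beta has omega^1*2
Result: alpha < beta

alpha < beta


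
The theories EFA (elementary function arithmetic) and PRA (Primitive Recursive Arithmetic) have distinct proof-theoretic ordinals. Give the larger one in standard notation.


Proof-theoretic ordinal of EFA (elementary function arithmetic): omega^3
Proof-theoretic ordinal of PRA (Primitive Recursive Arithmetic): omega^omega
Comparing: omega^3 < omega^omega.
The larger ordinal is omega^omega (from PRA (Primitive Recursive Arithmetic)).

omega^omega


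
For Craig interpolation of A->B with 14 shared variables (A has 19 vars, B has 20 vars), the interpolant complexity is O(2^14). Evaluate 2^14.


Shared atoms = 14
Craig interpolant size bound = 2^14
= 16384

16384


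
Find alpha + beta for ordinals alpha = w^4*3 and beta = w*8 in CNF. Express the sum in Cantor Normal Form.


Ordinal addition w^4*3 + w*8:
Leading exponent of alpha (4) > leading exponent of beta (1).
Since alpha's term has higher exponent than beta's leading term,
the sum is simply alpha followed by beta.
Result = w^4*3 + w*8

w^4*3 + w*8


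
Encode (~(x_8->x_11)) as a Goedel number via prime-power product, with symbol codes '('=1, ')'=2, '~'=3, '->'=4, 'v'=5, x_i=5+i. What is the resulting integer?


Formula: (~(x_8->x_11))
Symbol codes: [1, 3, 1, 13, 4, 16, 2, 2]
Primes: [2, 3, 5, 7, 11, 13, 17, 19]
p_1^1 = 2^1 = 2
p_2^3 = 3^3 = 27
p_3^1 = 5^1 = 5
p_4^13 = 7^13 = 96889010407
p_5^4 = 11^4 = 14641
p_6^16 = 13^16 = 665416609183179841
p_7^2 = 17^2 = 289
p_8^2 = 19^2 = 361
Product = 26589349130450944375631993513727742238610

26589349130450944375631993513727742238610


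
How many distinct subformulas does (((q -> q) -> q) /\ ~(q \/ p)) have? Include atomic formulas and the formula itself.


Formula: (((q -> q) -> q) /\ ~(q \/ p))
Subformulas found:
  1. q
  2. p
  3. (q \/ p)
  4. (q -> q)
  5. ~(q \/ p)
  6. ((q -> q) -> q)
  7. (((q -> q) -> q) /\ ~(q \/ p))
Total distinct subformulas = 7

7


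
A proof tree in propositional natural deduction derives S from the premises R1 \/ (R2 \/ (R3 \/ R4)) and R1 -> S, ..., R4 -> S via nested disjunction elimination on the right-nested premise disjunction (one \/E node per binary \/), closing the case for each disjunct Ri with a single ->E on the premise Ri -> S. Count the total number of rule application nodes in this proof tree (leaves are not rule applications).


The premise R1 \/ (R2 \/ (R3 \/ R4)) contains 4 disjuncts, hence 3 binary \/ connectives.
- Each binary \/ is eliminated once: 3 \/E nodes.
- Each of the 4 cases Ri derives S by one ->E with Ri -> S: 4 ->E nodes.
Total = 3 + 4 = 7

7


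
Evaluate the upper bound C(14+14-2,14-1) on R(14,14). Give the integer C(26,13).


R(14,14) <= C(14+14-2, 14-1) = C(26, 13)
C(26, 13) = 26! / (13! * 13!)
= 10400600

10400600


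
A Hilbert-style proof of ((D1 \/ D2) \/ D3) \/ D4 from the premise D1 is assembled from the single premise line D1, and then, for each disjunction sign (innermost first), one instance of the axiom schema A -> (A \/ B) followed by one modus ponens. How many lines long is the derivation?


Building the left-nested 4-ary disjunction from D1:
- 1 premise line (D1)
- 4 disjuncts means 3 disjunction signs; each needs 1 axiom instance + 1 MP = 2 lines: 2 * 3 = 6
Total = 1 + 6 = 7 lines.

7


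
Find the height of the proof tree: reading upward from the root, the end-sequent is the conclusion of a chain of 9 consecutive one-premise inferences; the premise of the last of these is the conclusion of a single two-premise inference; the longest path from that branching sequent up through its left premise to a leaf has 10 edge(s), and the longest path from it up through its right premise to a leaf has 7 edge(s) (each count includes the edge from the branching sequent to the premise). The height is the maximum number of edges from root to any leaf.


Longest path through the left premise: 10 edges (measured from the branching sequent)
Longest path through the right premise: 7 edges
Height of the subtree rooted at the branching sequent: max(10, 7) = 10
The branching sequent sits 9 edges above the root (the chain of one-premise inferences), so height = 10 + 9 = 19

19


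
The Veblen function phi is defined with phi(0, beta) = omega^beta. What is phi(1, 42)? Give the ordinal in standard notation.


phi(1, 42):
phi(1, beta) = epsilon_beta (the beta-th epsilon number).
phi(1, 42) = epsilon_42

epsilon_42


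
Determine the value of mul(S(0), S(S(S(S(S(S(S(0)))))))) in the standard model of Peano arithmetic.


mul(S^1(0), S^7(0)):
S^1(0) = 1
S^7(0) = 7
1 * 7 = 7

7


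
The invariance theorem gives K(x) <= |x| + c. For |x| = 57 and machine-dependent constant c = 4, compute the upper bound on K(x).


K(x) <= |x| + c = 57 + 4 = 61

61


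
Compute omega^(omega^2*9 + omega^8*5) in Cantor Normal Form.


omega^(omega^2*9 + omega^8*5):
In ordinal addition a term is absorbed by a following term of strictly larger exponent: 2 < 8, so omega^2*9 + omega^8*5 = omega^8*5.
omega raised to a CNF ordinal is a single CNF term: Result = omega^(omega^8*5)

omega^(omega^8*5)


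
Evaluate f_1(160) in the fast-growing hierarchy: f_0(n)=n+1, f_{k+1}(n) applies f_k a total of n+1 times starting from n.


f_1(160) = f_0^161(160)
f_0 adds 1 each time, applied 161 times.
f_1(160) = 160 + 161 = 321

321


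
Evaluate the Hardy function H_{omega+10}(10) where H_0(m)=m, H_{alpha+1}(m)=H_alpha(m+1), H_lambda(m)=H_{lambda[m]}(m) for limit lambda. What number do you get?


H_{omega+10}(10):
Unwind the 10 successor steps: H_{omega+10}(10) = H_omega(10+10) = H_omega(20).
H_omega(m) = H_m(m) = m + m = 2m.
Result = 2 * 20 = 40

40


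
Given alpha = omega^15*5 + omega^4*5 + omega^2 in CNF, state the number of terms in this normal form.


CNF: omega^15*5 + omega^4*5 + omega^2
Count the summands separated by '+':
  term 1: omega^15*5
  term 2: omega^4*5
  term 3: omega^2
Total terms = 3

3


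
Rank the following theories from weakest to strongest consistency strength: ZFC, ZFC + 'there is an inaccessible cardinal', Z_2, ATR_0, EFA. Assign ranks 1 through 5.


Ordering by consistency strength:
1. EFA
2. ATR_0
3. Z_2
4. ZFC
5. ZFC + 'there is an inaccessible cardinal'


ZFC=4, ZFC + 'there is an inaccessible cardinal'=5, Z_2=3, ATR_0=2, EFA=1


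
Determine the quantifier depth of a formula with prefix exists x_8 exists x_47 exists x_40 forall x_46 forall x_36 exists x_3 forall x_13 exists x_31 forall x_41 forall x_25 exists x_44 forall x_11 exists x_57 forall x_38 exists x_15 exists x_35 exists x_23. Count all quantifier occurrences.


Quantifier prefix has 17 quantifier symbols.
Quantifier depth = 17

17


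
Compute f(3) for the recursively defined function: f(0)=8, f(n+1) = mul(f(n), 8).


f(0) = 8
f(1) = mul(f(0), 8) = mul(8, 8) = 64
f(2) = mul(f(1), 8) = mul(64, 8) = 512
f(3) = mul(f(2), 8) = mul(512, 8) = 4096


4096


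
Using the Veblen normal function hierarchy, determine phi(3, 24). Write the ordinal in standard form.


phi(3, 24):
phi(3, beta) = eta_beta (the beta-th eta number, fixed point of zeta).
phi(3, 24) = eta_24

eta_24


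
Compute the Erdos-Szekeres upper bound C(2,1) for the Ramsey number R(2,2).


R(2,2) <= C(2+2-2, 2-1) = C(2, 1)
C(2, 1) = 2! / (1! * 1!)
= 2

2


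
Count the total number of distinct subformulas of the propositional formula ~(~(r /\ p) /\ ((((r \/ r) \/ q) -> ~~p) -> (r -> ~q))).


Formula: ~(~(r /\ p) /\ ((((r \/ r) \/ q) -> ~~p) -> (r -> ~q)))
Subformulas found:
  1. q
  2. r
  3. p
  4. ~p
  5. ~q
  6. ~~p
  7. (r \/ r)
  8. (r /\ p)
  9. (r -> ~q)
  10. ~(r /\ p)
  11. ((r \/ r) \/ q)
  12. (((r \/ r) \/ q) -> ~~p)
  13. ((((r \/ r) \/ q) -> ~~p) -> (r -> ~q))
  14. (~(r /\ p) /\ ((((r \/ r) \/ q) -> ~~p) -> (r -> ~q)))
  15. ~(~(r /\ p) /\ ((((r \/ r) \/ q) -> ~~p) -> (r -> ~q)))
Total distinct subformulas = 15

15


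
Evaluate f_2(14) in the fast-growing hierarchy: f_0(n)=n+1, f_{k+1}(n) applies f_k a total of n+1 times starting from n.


f_2(14) = f_1^15(14)
f_1(m) = 2m + 1.
Iterating: f_1^k(n) = 2^k*(n+1) - 1.
f_2(14) = 2^15*(14+1) - 1 = 32768*15 - 1 = 491519

491519


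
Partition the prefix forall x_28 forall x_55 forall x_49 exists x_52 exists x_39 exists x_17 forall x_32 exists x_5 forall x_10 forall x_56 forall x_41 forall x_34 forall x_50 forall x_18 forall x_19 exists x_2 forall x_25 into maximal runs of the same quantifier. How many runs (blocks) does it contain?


Alternations = 6.
Blocks = alternations + 1 = 7

7


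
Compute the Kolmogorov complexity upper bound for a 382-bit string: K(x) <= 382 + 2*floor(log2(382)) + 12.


floor(log2(382)) = 8
2 * 8 = 16
K(x) <= 382 + 16 + 12 = 410

410


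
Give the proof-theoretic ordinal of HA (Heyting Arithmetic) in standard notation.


The proof-theoretic ordinal of HA (Heyting Arithmetic) is a standard result in ordinal analysis.
This ordinal is the supremum of order types of primitive recursive well-orderings
that the theory can prove to be well-ordered.
For HA (Heyting Arithmetic), the proof-theoretic ordinal is epsilon_0.

epsilon_0


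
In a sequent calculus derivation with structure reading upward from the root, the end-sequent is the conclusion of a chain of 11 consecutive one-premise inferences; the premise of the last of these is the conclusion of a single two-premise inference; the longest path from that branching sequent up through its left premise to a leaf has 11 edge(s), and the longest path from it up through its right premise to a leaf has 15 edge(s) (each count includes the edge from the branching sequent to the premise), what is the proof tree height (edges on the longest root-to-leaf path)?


Longest path through the left premise: 11 edges (measured from the branching sequent)
Longest path through the right premise: 15 edges
Height of the subtree rooted at the branching sequent: max(11, 15) = 15
The branching sequent sits 11 edges above the root (the chain of one-premise inferences), so height = 15 + 11 = 26

26


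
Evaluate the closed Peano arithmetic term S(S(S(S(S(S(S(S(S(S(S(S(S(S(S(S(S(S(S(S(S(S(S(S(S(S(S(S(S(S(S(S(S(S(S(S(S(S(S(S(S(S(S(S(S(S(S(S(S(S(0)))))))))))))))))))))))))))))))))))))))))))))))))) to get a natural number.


Counting successors applied to 0:
50 applications of S to 0 = 50

50


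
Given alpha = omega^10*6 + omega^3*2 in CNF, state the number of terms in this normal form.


CNF: omega^10*6 + omega^3*2
Count the summands separated by '+':
  term 1: omega^10*6
  term 2: omega^3*2
Total terms = 2

2


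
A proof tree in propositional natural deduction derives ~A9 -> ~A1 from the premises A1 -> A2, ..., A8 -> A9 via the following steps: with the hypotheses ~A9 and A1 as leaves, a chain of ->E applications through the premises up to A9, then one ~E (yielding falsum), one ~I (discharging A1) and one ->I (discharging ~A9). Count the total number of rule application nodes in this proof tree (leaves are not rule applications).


From hypothesis A1, 8 ->E steps along the 8 premises yield A9.
~E with hypothesis ~A9 gives falsum (1 node); ~I discharging A1 gives ~A1 (1 node); ->I discharging ~A9 gives the goal (1 node).
Total = 8 + 3 = 11 inference nodes.

11


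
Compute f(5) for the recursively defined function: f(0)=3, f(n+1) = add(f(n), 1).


f(0) = 3
f(1) = add(f(0), 1) = add(3, 1) = 4
f(2) = add(f(1), 1) = add(4, 1) = 5
f(3) = add(f(2), 1) = add(5, 1) = 6
f(4) = add(f(3), 1) = add(6, 1) = 7
f(5) = add(f(4), 1) = add(7, 1) = 8


8


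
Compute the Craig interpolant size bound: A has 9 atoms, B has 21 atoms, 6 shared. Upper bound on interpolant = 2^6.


Shared atoms = 6
Craig interpolant size bound = 2^6
= 64

64


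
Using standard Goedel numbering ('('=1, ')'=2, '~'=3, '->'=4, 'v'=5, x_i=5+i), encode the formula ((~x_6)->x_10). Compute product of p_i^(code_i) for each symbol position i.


Formula: ((~x_6)->x_10)
Symbol codes: [1, 1, 3, 11, 2, 4, 15, 2]
Primes: [2, 3, 5, 7, 11, 13, 17, 19]
p_1^1 = 2^1 = 2
p_2^1 = 3^1 = 3
p_3^3 = 5^3 = 125
p_4^11 = 7^11 = 1977326743
p_5^2 = 11^2 = 121
p_6^4 = 13^4 = 28561
p_7^15 = 17^15 = 2862423051509815793
p_8^2 = 19^2 = 361
Product = 5295896704409170408102195789853825369250

5295896704409170408102195789853825369250


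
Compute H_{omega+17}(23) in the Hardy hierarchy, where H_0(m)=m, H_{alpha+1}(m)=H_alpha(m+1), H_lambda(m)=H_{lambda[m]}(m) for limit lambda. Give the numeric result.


H_{omega+17}(23):
Unwind the 17 successor steps: H_{omega+17}(23) = H_omega(23+17) = H_omega(40).
H_omega(m) = H_m(m) = m + m = 2m.
Result = 2 * 40 = 80

80


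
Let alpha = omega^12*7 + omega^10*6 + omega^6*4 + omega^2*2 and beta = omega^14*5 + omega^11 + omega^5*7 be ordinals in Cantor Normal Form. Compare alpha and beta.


Compare term by term from highest exponent:
alpha = omega^12*7 + omega^10*6 + omega^6*4 + omega^2*2
beta = omega^14*5 + omega^11 + omega^5*7
Term 1: alpha has omega^12*7, beta has omega^14*5
Term 2: alpha has omega^10*6, beta has omega^11*1
Term 3: alpha has omega^6*4, beta has omega^5*7
Term 4: alpha has omega^2*2, beta has omega^0*0
Result: alpha < beta

alpha < beta


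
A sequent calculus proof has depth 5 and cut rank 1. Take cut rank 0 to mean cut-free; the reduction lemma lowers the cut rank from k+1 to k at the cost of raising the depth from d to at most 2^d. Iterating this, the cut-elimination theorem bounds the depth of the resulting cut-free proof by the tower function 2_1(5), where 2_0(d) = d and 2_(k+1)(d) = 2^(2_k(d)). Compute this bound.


Each rank reduction sends depth d to at most 2^d; cut rank r needs r reductions.
2_0(5) = 5
2_1(5) = 2^5 = 32
Cut-free depth bound = 32

32


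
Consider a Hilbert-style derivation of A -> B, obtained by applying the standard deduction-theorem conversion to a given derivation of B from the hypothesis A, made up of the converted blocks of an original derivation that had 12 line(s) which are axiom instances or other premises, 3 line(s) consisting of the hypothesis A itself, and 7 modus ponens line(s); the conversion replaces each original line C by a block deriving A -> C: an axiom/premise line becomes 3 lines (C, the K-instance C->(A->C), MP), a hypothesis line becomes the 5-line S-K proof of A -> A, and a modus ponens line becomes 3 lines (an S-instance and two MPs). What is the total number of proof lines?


Deduction-theorem conversion, block by block:
- 12 axiom/premise lines -> 3 lines each = 36
- 3 hypothesis lines -> 5 lines each (identity proof A->A) = 15
- 7 MP lines -> 3 lines each (S-instance, MP, MP) = 21
Total = 36 + 15 + 21 = 72 lines.

72


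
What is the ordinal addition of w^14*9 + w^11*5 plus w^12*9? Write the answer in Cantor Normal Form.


Ordinal addition (w^14*9 + w^11*5) + w^12*9:
alpha's leading term has exponent 14 > beta's exponent 12, so it survives.
alpha's tail term has exponent 11 < beta's exponent 12, so it is absorbed by beta.
In ordinal addition, any term followed by a strictly larger-exponent term is absorbed.
Result = w^14*9 + w^12*9

w^14*9 + w^12*9


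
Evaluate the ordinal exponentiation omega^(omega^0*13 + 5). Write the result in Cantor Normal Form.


omega^(omega^0*13 + 5):
omega^0 = 1, so the exponent is 13 + 5 = 18 (finite ordinal addition).
Result = omega^18, already a single CNF term.

omega^18


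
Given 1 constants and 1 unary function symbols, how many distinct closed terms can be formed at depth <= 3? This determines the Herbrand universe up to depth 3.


Herbrand terms by depth:
Depth 0: 1 constants
Depth 1: 1 new terms (running total: 2)
Depth 2: 1 new terms (running total: 3)
Depth 3: 1 new terms (running total: 4)
Total distinct ground terms = 4

4


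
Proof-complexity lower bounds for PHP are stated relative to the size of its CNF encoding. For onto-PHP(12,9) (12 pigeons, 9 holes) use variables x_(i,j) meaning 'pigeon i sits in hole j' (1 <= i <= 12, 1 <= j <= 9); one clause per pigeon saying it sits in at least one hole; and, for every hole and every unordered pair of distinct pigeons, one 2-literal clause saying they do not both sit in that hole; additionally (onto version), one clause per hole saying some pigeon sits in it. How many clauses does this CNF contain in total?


onto-PHP(12,9): 12 pigeons, 9 holes, 12*9 = 108 variables.
- pigeon clauses: one per pigeon -> 12 clauses
- hole clauses: 9 holes * C(12,2) = 9 * 66 -> 594 clauses
- onto clauses: one per hole -> 9 clauses
Total clauses = 12 + 594 + 9 = 615

615


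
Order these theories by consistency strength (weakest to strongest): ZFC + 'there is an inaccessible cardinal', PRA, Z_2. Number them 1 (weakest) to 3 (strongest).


Ordering by consistency strength:
1. PRA
2. Z_2
3. ZFC + 'there is an inaccessible cardinal'


ZFC + 'there is an inaccessible cardinal'=3, PRA=1, Z_2=2


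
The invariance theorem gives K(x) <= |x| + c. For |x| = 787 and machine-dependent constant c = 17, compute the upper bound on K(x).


K(x) <= |x| + c = 787 + 17 = 804

804


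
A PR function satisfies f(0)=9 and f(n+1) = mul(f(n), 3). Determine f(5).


f(0) = 9
f(1) = mul(f(0), 3) = mul(9, 3) = 27
f(2) = mul(f(1), 3) = mul(27, 3) = 81
f(3) = mul(f(2), 3) = mul(81, 3) = 243
f(4) = mul(f(3), 3) = mul(243, 3) = 729
f(5) = mul(f(4), 3) = mul(729, 3) = 2187


2187


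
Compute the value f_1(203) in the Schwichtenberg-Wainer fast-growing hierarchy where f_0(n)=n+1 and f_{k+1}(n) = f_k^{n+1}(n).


f_1(203) = f_0^204(203)
f_0 adds 1 each time, applied 204 times.
f_1(203) = 203 + 204 = 407

407


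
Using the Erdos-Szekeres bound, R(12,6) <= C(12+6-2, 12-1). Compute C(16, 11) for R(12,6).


R(12,6) <= C(12+6-2, 12-1) = C(16, 11)
C(16, 11) = 16! / (11! * 5!)
= 4368

4368


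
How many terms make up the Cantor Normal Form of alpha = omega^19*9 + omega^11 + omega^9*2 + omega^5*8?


CNF: omega^19*9 + omega^11 + omega^9*2 + omega^5*8
Count the summands separated by '+':
  term 1: omega^19*9
  term 2: omega^11
  term 3: omega^9*2
  term 4: omega^5*8
Total terms = 4

4


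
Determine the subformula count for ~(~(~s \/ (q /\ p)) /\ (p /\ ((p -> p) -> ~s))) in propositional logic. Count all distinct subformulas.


Formula: ~(~(~s \/ (q /\ p)) /\ (p /\ ((p -> p) -> ~s)))
Subformulas found:
  1. q
  2. s
  3. p
  4. ~s
  5. (q /\ p)
  6. (p -> p)
  7. ((p -> p) -> ~s)
  8. (~s \/ (q /\ p))
  9. ~(~s \/ (q /\ p))
  10. (p /\ ((p -> p) -> ~s))
  11. (~(~s \/ (q /\ p)) /\ (p /\ ((p -> p) -> ~s)))
  12. ~(~(~s \/ (q /\ p)) /\ (p /\ ((p -> p) -> ~s)))
Total distinct subformulas = 12

12


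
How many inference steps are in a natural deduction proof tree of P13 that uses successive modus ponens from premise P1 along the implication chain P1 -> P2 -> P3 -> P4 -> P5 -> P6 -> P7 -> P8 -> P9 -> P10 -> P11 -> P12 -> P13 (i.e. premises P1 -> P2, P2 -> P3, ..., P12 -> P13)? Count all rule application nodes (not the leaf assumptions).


We have a chain: P1 -> P2 -> P3 -> P4 -> P5 -> P6 -> P7 -> P8 -> P9 -> P10 -> P11 -> P12 -> P13.
Each modus ponens application produces the next variable.
The chain has 13 propositions, so 13-1 = 12 modus ponens steps.
Total inference nodes = 12

12


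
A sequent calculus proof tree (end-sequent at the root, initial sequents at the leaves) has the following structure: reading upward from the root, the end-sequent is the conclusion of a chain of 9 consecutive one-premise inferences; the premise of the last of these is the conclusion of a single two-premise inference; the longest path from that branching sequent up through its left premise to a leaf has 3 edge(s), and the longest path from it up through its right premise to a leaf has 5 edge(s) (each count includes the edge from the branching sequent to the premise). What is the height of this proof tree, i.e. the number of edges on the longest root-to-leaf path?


Longest path through the left premise: 3 edges (measured from the branching sequent)
Longest path through the right premise: 5 edges
Height of the subtree rooted at the branching sequent: max(3, 5) = 5
The branching sequent sits 9 edges above the root (the chain of one-premise inferences), so height = 5 + 9 = 14

14


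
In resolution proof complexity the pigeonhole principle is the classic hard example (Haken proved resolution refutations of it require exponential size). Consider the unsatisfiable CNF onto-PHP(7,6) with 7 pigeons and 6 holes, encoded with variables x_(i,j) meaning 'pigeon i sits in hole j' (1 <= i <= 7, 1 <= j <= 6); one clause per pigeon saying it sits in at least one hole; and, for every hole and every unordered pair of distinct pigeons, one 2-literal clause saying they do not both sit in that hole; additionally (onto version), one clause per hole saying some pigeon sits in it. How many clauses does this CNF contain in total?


onto-PHP(7,6): 7 pigeons, 6 holes, 7*6 = 42 variables.
- pigeon clauses: one per pigeon -> 7 clauses
- hole clauses: 6 holes * C(7,2) = 6 * 21 -> 126 clauses
- onto clauses: one per hole -> 6 clauses
Total clauses = 7 + 126 + 6 = 139

139


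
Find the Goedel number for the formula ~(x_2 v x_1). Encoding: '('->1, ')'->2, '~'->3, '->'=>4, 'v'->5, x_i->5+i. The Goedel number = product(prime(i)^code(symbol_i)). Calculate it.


Formula: ~(x_2 v x_1)
Symbol codes: [3, 1, 7, 5, 6, 2]
Primes: [2, 3, 5, 7, 11, 13]
p_1^3 = 2^3 = 8
p_2^1 = 3^1 = 3
p_3^7 = 5^7 = 78125
p_4^5 = 7^5 = 16807
p_5^6 = 11^6 = 1771561
p_6^2 = 13^2 = 169
Product = 9434834527243125000

9434834527243125000


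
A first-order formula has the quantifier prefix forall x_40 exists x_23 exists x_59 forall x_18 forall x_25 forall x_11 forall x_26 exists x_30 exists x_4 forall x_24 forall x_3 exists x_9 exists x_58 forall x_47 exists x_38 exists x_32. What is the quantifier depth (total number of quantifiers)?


Quantifier prefix has 16 quantifier symbols.
Quantifier depth = 16

16


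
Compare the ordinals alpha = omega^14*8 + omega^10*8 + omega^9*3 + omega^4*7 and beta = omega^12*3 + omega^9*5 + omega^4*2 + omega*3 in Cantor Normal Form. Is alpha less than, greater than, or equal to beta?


Compare term by term from highest exponent:
alpha = omega^14*8 + omega^10*8 + omega^9*3 + omega^4*7
beta = omega^12*3 + omega^9*5 + omega^4*2 + omega*3
Term 1: alpha has omega^14*8, beta has omega^12*3
Term 2: alpha has omega^10*8, beta has omega^9*5
Term 3: alpha has omega^9*3, beta has omega^4*2
Term 4: alpha has omega^4*7, beta has omega^1*3
Result: alpha > beta

alpha > beta


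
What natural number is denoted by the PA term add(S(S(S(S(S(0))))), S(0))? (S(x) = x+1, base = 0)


add(S^5(0), S^1(0)):
S^5(0) = 5
S^1(0) = 1
5 + 1 = 6

6


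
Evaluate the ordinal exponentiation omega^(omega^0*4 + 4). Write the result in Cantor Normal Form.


omega^(omega^0*4 + 4):
omega^0 = 1, so the exponent is 4 + 4 = 8 (finite ordinal addition).
Result = omega^8, already a single CNF term.

omega^8


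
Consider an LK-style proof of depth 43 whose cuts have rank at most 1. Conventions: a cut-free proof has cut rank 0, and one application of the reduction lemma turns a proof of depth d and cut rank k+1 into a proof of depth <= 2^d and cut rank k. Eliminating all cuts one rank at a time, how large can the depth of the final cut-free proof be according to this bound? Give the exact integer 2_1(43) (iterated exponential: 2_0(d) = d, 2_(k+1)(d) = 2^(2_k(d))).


Each rank reduction sends depth d to at most 2^d; cut rank r needs r reductions.
2_0(43) = 43
2_1(43) = 2^43 = 8796093022208
Cut-free depth bound = 8796093022208

8796093022208


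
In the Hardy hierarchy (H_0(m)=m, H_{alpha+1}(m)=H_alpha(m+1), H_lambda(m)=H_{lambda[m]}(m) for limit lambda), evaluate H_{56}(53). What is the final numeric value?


H_56(53):
For finite ordinals k, H_k(n) = n + k (each successor step adds 1).
H_56(53) = 53 + 56 = 109

109


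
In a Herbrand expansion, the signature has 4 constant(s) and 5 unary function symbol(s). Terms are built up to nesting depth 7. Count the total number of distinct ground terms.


Herbrand terms by depth:
Depth 0: 4 constants
Depth 1: 20 new terms (running total: 24)
Depth 2: 100 new terms (running total: 124)
Depth 3: 500 new terms (running total: 624)
Depth 4: 2500 new terms (running total: 3124)
Depth 5: 12500 new terms (running total: 15624)
Depth 6: 62500 new terms (running total: 78124)
Depth 7: 312500 new terms (running total: 390624)
Total distinct ground terms = 390624

390624


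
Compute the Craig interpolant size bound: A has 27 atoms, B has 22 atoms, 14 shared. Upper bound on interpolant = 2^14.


Shared atoms = 14
Craig interpolant size bound = 2^14
= 16384

16384


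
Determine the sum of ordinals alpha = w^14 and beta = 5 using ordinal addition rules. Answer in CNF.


Ordinal addition w^14 + 5:
Leading exponent of alpha (14) > leading exponent of beta (0).
Since alpha's term has higher exponent than beta's leading term,
the sum is simply alpha followed by beta.
Result = w^14 + 5

w^14 + 5
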